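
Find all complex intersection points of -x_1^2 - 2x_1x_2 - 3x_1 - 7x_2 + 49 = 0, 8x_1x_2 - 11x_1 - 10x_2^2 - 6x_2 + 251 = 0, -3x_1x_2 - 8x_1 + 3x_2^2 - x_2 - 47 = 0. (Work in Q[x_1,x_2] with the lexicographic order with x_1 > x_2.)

{(1, 5)}

Compute a lex Gröbner basis by Buchberger's algorithm.
f_1 = -x_1^2 - 2x_1x_2 - 3x_1 - 7x_2 + 49, LT = x_1^2.
f_2 = 8x_1x_2 - 11x_1 - 10x_2^2 - 6x_2 + 251, LT = x_1x_2.
f_3 = -3x_1x_2 - 8x_1 + 3x_2^2 - x_2 - 47, LT = x_1x_2.

S(f_1,f_2): lcm = x_1^2x_2. S = 11/8x_1^2 + 13/4x_1x_2^2 + 15/4x_1x_2 - 251/8x_1 + 7x_2^2 - 49x_2.
  reduce S modulo (f_1, f_2, f_3):
  remainder -7163/256x_1 + 65/16x_2^3 + 2083/128x_2^2 - 20031/128x_2 - 26677/256 ≠ 0; add h_4 = -7163/256x_1 + 65/16x_2^3 + 2083/128x_2^2 - 20031/128x_2 - 26677/256 to the basis.

S(f_1,f_3): lcm = x_1^2x_2. S = -8/3x_1^2 + 3x_1x_2^2 + 8/3x_1x_2 - 47/3x_1 + 7x_2^2 - 49x_2.
  reduce S modulo (f_1, f_2, f_3, h_4):
  remainder 440/87x_2^3 + 2579/87x_2^2 - 28837/174x_2 - 94765/174 ≠ 0; add h_5 = 440/87x_2^3 + 2579/87x_2^2 - 28837/174x_2 - 94765/174 to the basis.

S(f_2,f_3): lcm = x_1x_2. S = -97/24x_1 - 1/4x_2^2 - 13/12x_2 + 377/24.
  reduce S modulo (f_1, f_2, f_3, h_4, h_5):
  remainder 9117/10868x_2^2 + 49817/21736x_2 - 64085/1976 ≠ 0; add h_6 = 9117/10868x_2^2 + 49817/21736x_2 - 64085/1976 to the basis.

S(f_1,h_4): lcm = x_1^2. S = 80/551x_1x_2^3 + 4166/7163x_1x_2^2 - 25736/7163x_1x_2 - 5188/7163x_1 + 7x_2 - 49.
  reduce S modulo (f_1, f_2, f_3, h_4, h_5, h_6):
  remainder 476957131/99083556x_2 - 2384785655/99083556 ≠ 0; add h_7 = 476957131/99083556x_2 - 2384785655/99083556 to the basis.

The other S-polynomials (S(f_2,h_4), S(f_3,h_4), S(f_1,h_5), S(f_2,h_5), S(f_3,h_5), S(h_4,h_5), S(f_1,h_6), S(f_2,h_6), S(f_3,h_6), S(h_4,h_6), S(h_5,h_6), S(f_1,h_7), S(f_2,h_7), S(f_3,h_7), S(h_4,h_7), S(h_5,h_7), S(h_6,h_7)) all reduce to 0 modulo the current basis, so we have a Gröbner basis.
Inter-reduce: drop elements whose leading term is divisible by another's, tail-reduce, and make monic.
Reduced Gröbner basis: {x_1 - 1, x_2 - 5}.

From the last basis element, x_2 - 5 = 0, so x_2 takes values in {5}. Each choice, substituted upward through the basis, yields the corresponding point(s) of the solution set.
  x_2 = 5: the earlier basis element becomes x_1 - 1 = 0, giving x_1 = 1 — point (1, 5).
This is the nonlinear analogue of row-reducing a linear system.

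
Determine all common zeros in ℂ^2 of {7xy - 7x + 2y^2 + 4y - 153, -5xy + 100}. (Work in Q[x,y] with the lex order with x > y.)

{(5, 4), (-24/7 + 4*sqrt(34)*I/7, -3 - sqrt(34)*I/2), (-24/7 - 4*sqrt(34)*I/7, -3 + sqrt(34)*I/2)}

Compute a lex Gröbner basis by Buchberger's algorithm.
f_1 = 7xy - 7x + 2y^2 + 4y - 153, LT = xy.
f_2 = -5xy + 100, LT = xy.

S(f_1,f_2): lcm = xy. S = -x + 2/7y^2 + 4/7y - 13/7.
  leading term x: no divisor's leading term divides it; move -x to the remainder.
  leading term y^2: no divisor's leading term divides it; move 2/7y^2 to the remainder.
  leading term y: no divisor's leading term divides it; move 4/7y to the remainder.
  leading term 1: no divisor's leading term divides it; move -13/7 to the remainder.
  remainder -x + 2/7y^2 + 4/7y - 13/7 ≠ 0; add h_3 = -x + 2/7y^2 + 4/7y - 13/7 to the basis.

S(f_1,h_3): lcm = xy. S = -x + 2/7y^3 + 6/7y^2 - 9/7y - 153/7.
  leading term x: subtract (1)·h_3 from -x + 2/7y^3 + 6/7y^2 - 9/7y - 153/7 → 2/7y^3 + 4/7y^2 - 13/7y - 20
  leading term y^3: no divisor's leading term divides it; move 2/7y^3 to the remainder.
  leading term y^2: no divisor's leading term divides it; move 4/7y^2 to the remainder.
  leading term y: no divisor's leading term divides it; move -13/7y to the remainder.
  leading term 1: no divisor's leading term divides it; move -20 to the remainder.
  remainder 2/7y^3 + 4/7y^2 - 13/7y - 20 ≠ 0; add h_4 = 2/7y^3 + 4/7y^2 - 13/7y - 20 to the basis.

S(f_2,h_3): lcm = xy. S = 2/7y^3 + 4/7y^2 - 13/7y - 20.
  leading term y^3: subtract (1)·h_4 from 2/7y^3 + 4/7y^2 - 13/7y - 20 → 0
  remainder 0.

S(f_1,h_4): lcm = xy^3. S = -3xy^2 + 13/2xy + 70x + 2/7y^4 + 4/7y^3 - 153/7y^2.
  leading term xy^2: subtract (-3/7y)·f_1 from -3xy^2 + 13/2xy + 70x + 2/7y^4 + 4/7y^3 - 153/7y^2 → 7/2xy + 70x + 2/7y^4 + 10/7y^3 - 141/7y^2 - 459/7y
  leading term xy: subtract (1/2)·f_1 from 7/2xy + 70x + 2/7y^4 + 10/7y^3 - 141/7y^2 - 459/7y → 147/2x + 2/7y^4 + 10/7y^3 - 148/7y^2 - 473/7y + 153/2
  leading term x: subtract (-147/2)·h_3 from 147/2x + 2/7y^4 + 10/7y^3 - 148/7y^2 - 473/7y + 153/2 → 2/7y^4 + 10/7y^3 - 1/7y^2 - 179/7y - 60
  leading term y^4: subtract (y)·h_4 from 2/7y^4 + 10/7y^3 - 1/7y^2 - 179/7y - 60 → 6/7y^3 + 12/7y^2 - 39/7y - 60
  leading term y^3: subtract (3)·h_4 from 6/7y^3 + 12/7y^2 - 39/7y - 60 → 0
  remainder 0.

S(f_2,h_4): lcm = xy^3. S = -2xy^2 + 13/2xy + 70x - 20y^2.
  leading term xy^2: subtract (-2/7y)·f_1 from -2xy^2 + 13/2xy + 70x - 20y^2 → 9/2xy + 70x + 4/7y^3 - 132/7y^2 - 306/7y
  leading term xy: subtract (9/14)·f_1 from 9/2xy + 70x + 4/7y^3 - 132/7y^2 - 306/7y → 149/2x + 4/7y^3 - 141/7y^2 - 324/7y + 1377/14
  leading term x: subtract (-149/2)·h_3 from 149/2x + 4/7y^3 - 141/7y^2 - 324/7y + 1377/14 → 4/7y^3 + 8/7y^2 - 26/7y - 40
  leading term y^3: subtract (2)·h_4 from 4/7y^3 + 8/7y^2 - 26/7y - 40 → 0
  remainder 0.

S(h_3,h_4): leading monomials are coprime, so the S-polynomial reduces to 0 (Buchberger's first criterion).
Every S-polynomial of the final basis reduces to 0, so we have a Gröbner basis.
Inter-reduce: drop elements whose leading term is divisible by another's, tail-reduce, and make monic.
Reduced Gröbner basis: {x - 2/7y^2 - 4/7y + 13/7, y^3 + 2y^2 - 13/2y - 70}.

A lex Gröbner basis eliminates variables successively. Here y^3 + 2y^2 - 13/2y - 70 depends only on y, with roots {4, -3 - sqrt(34)*I/2, -3 + sqrt(34)*I/2}; lifting each root through the earlier basis elements recovers the full solutions.
  y = 4: the earlier basis element becomes x - 5 = 0, giving x = 5 — point (5, 4).
  y = -3 - sqrt(34)*I/2: the earlier basis element becomes x + 24/7 - 4*sqrt(34)*I/7 = 0, giving x = -24/7 + 4*sqrt(34)*I/7 — point (-24/7 + 4*sqrt(34)*I/7, -3 - sqrt(34)*I/2).
  y = -3 + sqrt(34)*I/2: the earlier basis element becomes x + 24/7 + 4*sqrt(34)*I/7 = 0, giving x = -24/7 - 4*sqrt(34)*I/7 — point (-24/7 - 4*sqrt(34)*I/7, -3 + sqrt(34)*I/2).
Check: every point annihilates each of the original generators.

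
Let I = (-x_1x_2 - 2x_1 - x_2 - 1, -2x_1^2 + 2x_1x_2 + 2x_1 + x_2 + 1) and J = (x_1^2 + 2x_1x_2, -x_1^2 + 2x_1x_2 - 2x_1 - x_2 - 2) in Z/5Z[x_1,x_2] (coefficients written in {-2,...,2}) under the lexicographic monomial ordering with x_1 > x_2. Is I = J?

No, the ideals differ.

Equality of ideals is decidable: compute both reduced Gröbner bases (unique for the ordering) and check whether they agree.
Buchberger on the first generating set:
f_1 = -x_1x_2 - 2x_1 - x_2 - 1, LT = x_1x_2.
f_2 = -2x_1^2 + 2x_1x_2 + 2x_1 + x_2 + 1, LT = x_1^2.

S(f_1,f_2): lcm = x_1^2x_2. S = 2x_1^2 + x_1x_2^2 + 2x_1x_2 + x_1 - 2x_2^2 - 2x_2.
  leading term x_1^2: subtract (-1)·f_2 from 2x_1^2 + x_1x_2^2 + 2x_1x_2 + x_1 - 2x_2^2 - 2x_2 → x_1x_2^2 - x_1x_2 - 2x_1 - 2x_2^2 - x_2 + 1
  leading term x_1x_2^2: subtract (-x_2)·f_1 from x_1x_2^2 - x_1x_2 - 2x_1 - 2x_2^2 - x_2 + 1 → 2x_1x_2 - 2x_1 + 2x_2^2 - 2x_2 + 1
  leading term x_1x_2: subtract (-2)·f_1 from 2x_1x_2 - 2x_1 + 2x_2^2 - 2x_2 + 1 → -x_1 + 2x_2^2 + x_2 - 1
  leading term x_1: no divisor's leading term divides it; move -x_1 to the remainder.
  leading term x_2^2: no divisor's leading term divides it; move 2x_2^2 to the remainder.
  leading term x_2: no divisor's leading term divides it; move x_2 to the remainder.
  leading term 1: no divisor's leading term divides it; move -1 to the remainder.
  remainder -x_1 + 2x_2^2 + x_2 - 1 ≠ 0; add g_3 = -x_1 + 2x_2^2 + x_2 - 1 to the basis.

S(f_1,g_3): lcm = x_1x_2. S = 2x_1 + 2x_2^3 + x_2^2 + 1.
  leading term x_1: subtract (-2)·g_3 from 2x_1 + 2x_2^3 + x_2^2 + 1 → 2x_2^3 + 2x_2 - 1
  leading term x_2^3: no divisor's leading term divides it; move 2x_2^3 to the remainder.
  leading term x_2: no divisor's leading term divides it; move 2x_2 to the remainder.
  leading term 1: no divisor's leading term divides it; move -1 to the remainder.
  remainder 2x_2^3 + 2x_2 - 1 ≠ 0; add g_4 = 2x_2^3 + 2x_2 - 1 to the basis.

The other S-polynomials (S(f_2,g_3), S(f_1,g_4), S(f_2,g_4), S(g_3,g_4)) all reduce to 0 modulo the current basis, so we have a Gröbner basis.
Inter-reduce: drop elements whose leading term is divisible by another's, tail-reduce, and make monic.
Reduced Gröbner basis: {x_1 - 2x_2^2 - x_2 + 1, x_2^3 + x_2 + 2}.

Buchberger on the second generating set:
h_1 = x_1^2 + 2x_1x_2, LT = x_1^2.
h_2 = -x_1^2 + 2x_1x_2 - 2x_1 - x_2 - 2, LT = x_1^2.

S(h_1,h_2): lcm = x_1^2. S = -x_1x_2 - 2x_1 - x_2 - 2.
  leading term x_1x_2: no divisor's leading term divides it; move -x_1x_2 to the remainder.
  leading term x_1: no divisor's leading term divides it; move -2x_1 to the remainder.
  leading term x_2: no divisor's leading term divides it; move -x_2 to the remainder.
  leading term 1: no divisor's leading term divides it; move -2 to the remainder.
  remainder -x_1x_2 - 2x_1 - x_2 - 2 ≠ 0; add k_3 = -x_1x_2 - 2x_1 - x_2 - 2 to the basis.

S(h_1,k_3): lcm = x_1^2x_2. S = -2x_1^2 + 2x_1x_2^2 - x_1x_2 - 2x_1.
  leading term x_1^2: subtract (-2)·h_1 from -2x_1^2 + 2x_1x_2^2 - x_1x_2 - 2x_1 → 2x_1x_2^2 - 2x_1x_2 - 2x_1
  leading term x_1x_2^2: subtract (-2x_2)·k_3 from 2x_1x_2^2 - 2x_1x_2 - 2x_1 → -x_1x_2 - 2x_1 - 2x_2^2 + x_2
  leading term x_1x_2: subtract (1)·k_3 from -x_1x_2 - 2x_1 - 2x_2^2 + x_2 → -2x_2^2 + 2x_2 + 2
  leading term x_2^2: no divisor's leading term divides it; move -2x_2^2 to the remainder.
  leading term x_2: no divisor's leading term divides it; move 2x_2 to the remainder.
  leading term 1: no divisor's leading term divides it; move 2 to the remainder.
  remainder -2x_2^2 + 2x_2 + 2 ≠ 0; add k_4 = -2x_2^2 + 2x_2 + 2 to the basis.

The other S-polynomials (S(h_2,k_3), S(h_1,k_4), S(h_2,k_4), S(k_3,k_4)) all reduce to 0 modulo the current basis, so we have a Gröbner basis.
Inter-reduce: drop elements whose leading term is divisible by another's, tail-reduce, and make monic.
Reduced Gröbner basis: {x_1^2 + x_1 - 2x_2 + 1, x_1x_2 + 2x_1 + x_2 + 2, x_2^2 - x_2 - 1}.

Since the reduced bases disagree, the two ideals are not the same.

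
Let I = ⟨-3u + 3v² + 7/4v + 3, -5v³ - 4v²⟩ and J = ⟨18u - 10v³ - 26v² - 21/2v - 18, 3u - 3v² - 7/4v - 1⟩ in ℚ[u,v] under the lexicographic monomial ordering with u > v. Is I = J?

No, the ideals differ.

For a fixed monomial order, each ideal has a unique reduced Gröbner basis; comparing bases decides equality.
Buchberger on the first generating set:
f_1 = -3u + 3v² + 7/4v + 3, LT = u.
f_2 = -5v³ - 4v², LT = v³.

The S-polynomials (S(f_1,f_2)) all reduce to 0 modulo the current basis, so we have a Gröbner basis.
Inter-reduce: drop elements whose leading term is divisible by another's, tail-reduce, and make monic.
Reduced Gröbner basis: {u - v² - 7/12v - 1, v³ + ⅘v²}.

Buchberger on the second generating set:
h_1 = 18u - 10v³ - 26v² - 21/2v - 18, LT = u.
h_2 = 3u - 3v² - 7/4v - 1, LT = u.

S(h_1,h_2): lcm = u. S = -5/9v³ - 4/9v² - ⅔.
  reduce S modulo (h_1, h_2):
  remainder -5/9v³ - 4/9v² - ⅔ ≠ 0; add k_3 = -5/9v³ - 4/9v² - ⅔ to the basis.

The other S-polynomials (S(h_1,k_3), S(h_2,k_3)) all reduce to 0 modulo the current basis, so we have a Gröbner basis.
Inter-reduce: drop elements whose leading term is divisible by another's, tail-reduce, and make monic.
Reduced Gröbner basis: {u - v² - 7/12v - ⅓, v³ + ⅘v² + 6/5}.

Since the reduced bases disagree, the two ideals are not the same.
The choice of monomial ordering does not affect the verdict — as long as both bases are computed under the same ordering, their equality decides ideal equality.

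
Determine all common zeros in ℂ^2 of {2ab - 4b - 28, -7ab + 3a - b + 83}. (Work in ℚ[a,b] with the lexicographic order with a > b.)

{(-5, -2), (12, 7/5)}

Compute a lex Gröbner basis by Buchberger's algorithm.
f_1 = 2ab - 4b - 28, LT = ab.
f_2 = -7ab + 3a - b + 83, LT = ab.

S(f_1,f_2): lcm = ab. S = 3/7a - 15/7b - 15/7.
  leading term a: no divisor's leading term divides it; move 3/7a to the remainder.
  leading term b: no divisor's leading term divides it; move -15/7b to the remainder.
  leading term 1: no divisor's leading term divides it; move -15/7 to the remainder.
  remainder 3/7a - 15/7b - 15/7 ≠ 0; add h_3 = 3/7a - 15/7b - 15/7 to the basis.

S(f_1,h_3): lcm = ab. S = 5b² + 3b - 14.
  leading term b²: no divisor's leading term divides it; move 5b² to the remainder.
  leading term b: no divisor's leading term divides it; move 3b to the remainder.
  leading term 1: no divisor's leading term divides it; move -14 to the remainder.
  remainder 5b² + 3b - 14 ≠ 0; add h_4 = 5b² + 3b - 14 to the basis.

The other S-polynomials (S(f_2,h_3), S(f_1,h_4), S(f_2,h_4), S(h_3,h_4)) all reduce to 0 modulo the current basis, so we have a Gröbner basis.
Inter-reduce: drop elements whose leading term is divisible by another's, tail-reduce, and make monic.
Reduced Gröbner basis: {a - 5b - 5, b² + ⅗b - 14/5}.

From the last basis element, b² + ⅗b - 14/5 = 0, so b takes values in {-2, 7/5}. Each choice, substituted upward through the basis, yields the corresponding point(s) of the solution set.
  b = -2: the earlier basis element becomes a + 5 = 0, giving a = -5 — point (-5, -2).
  b = 7/5: the earlier basis element becomes a - 12 = 0, giving a = 12 — point (12, 7/5).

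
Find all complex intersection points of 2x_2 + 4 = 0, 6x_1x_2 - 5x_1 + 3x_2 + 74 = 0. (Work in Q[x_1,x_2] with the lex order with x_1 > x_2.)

Compute a lex Gröbner basis by Buchberger's algorithm.
f_1 = 2x_2 + 4, LT = x_2.
f_2 = 6x_1x_2 - 5x_1 + 3x_2 + 74, LT = x_1x_2.

S(f_1,f_2): lcm = x_1x_2. S = 17/6x_1 - 1/2x_2 - 37/3.
  leading term x_1: no divisor's leading term divides it; move 17/6x_1 to the remainder.
  leading term x_2: subtract (-1/4)·f_1 from -1/2x_2 - 37/3 → -34/3
  leading term 1: no divisor's leading term divides it; move -34/3 to the remainder.
  remainder 17/6x_1 - 34/3 ≠ 0; add h_3 = 17/6x_1 - 34/3 to the basis.

The other S-polynomials (S(f_1,h_3), S(f_2,h_3)) all reduce to 0 modulo the current basis, so we have a Gröbner basis.
Inter-reduce: drop elements whose leading term is divisible by another's, tail-reduce, and make monic.
Reduced Gröbner basis: {x_1 - 4, x_2 + 2}.

Since the basis is lex-ordered, x_2 + 2 is univariate in x_2. Its roots are {-2}. Back-substituting each root into the other basis elements fixes the other coordinates.
  x_2 = -2: the earlier basis element becomes x_1 - 4 = 0, giving x_1 = 4 — point (4, -2).

{(4, -2)}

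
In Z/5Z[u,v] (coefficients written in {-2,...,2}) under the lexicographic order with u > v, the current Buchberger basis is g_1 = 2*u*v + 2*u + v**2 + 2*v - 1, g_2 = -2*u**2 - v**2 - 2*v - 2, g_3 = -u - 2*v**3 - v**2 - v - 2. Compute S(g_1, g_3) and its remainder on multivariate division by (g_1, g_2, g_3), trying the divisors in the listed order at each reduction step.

S(g_1, g_3) = u - 2*v**4 - v**3 + 2*v**2 - v + 2; remainder on division = -2*v**4 + 2*v**3 + v**2 - 2*v.

lcm(LM(g_1), LM(g_3)) = u*v.
S = (lcm/LT(g_1))·g_1 − (lcm/LT(g_3))·g_3 = u - 2*v**4 - v**3 + 2*v**2 - v + 2.
Reduce S modulo (g_1, g_2, g_3) in that order:
  leading term u: subtract (-1)·g_3 from u - 2*v**4 - v**3 + 2*v**2 - v + 2 → -2*v**4 + 2*v**3 + v**2 - 2*v
  leading term v**4: no divisor's leading term divides it; move -2*v**4 to the remainder.
  leading term v**3: no divisor's leading term divides it; move 2*v**3 to the remainder.
  leading term v**2: no divisor's leading term divides it; move v**2 to the remainder.
  leading term v: no divisor's leading term divides it; move -2*v to the remainder.
The remainder -2*v**4 + 2*v**3 + v**2 - 2*v is nonzero, so it would be added as the next basis element.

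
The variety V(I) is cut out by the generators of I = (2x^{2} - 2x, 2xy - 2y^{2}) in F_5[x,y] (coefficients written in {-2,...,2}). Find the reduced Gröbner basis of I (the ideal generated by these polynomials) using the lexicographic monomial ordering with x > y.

f_1 = 2x^{2} - 2x, LT = x^{2}.
f_2 = 2xy - 2y^{2}, LT = xy.

S(f_1,f_2): lcm = x^{2}y. S = xy^{2} - xy.
  leading term xy^{2}: subtract (-2y)·f_2 from xy^{2} - xy → -xy + y^{3}
  leading term xy: subtract (2)·f_2 from -xy + y^{3} → y^{3} - y^{2}
  leading term y^{3}: no divisor's leading term divides it; move y^{3} to the remainder.
  leading term y^{2}: no divisor's leading term divides it; move -y^{2} to the remainder.
  remainder y^{3} - y^{2} ≠ 0; add g_3 = y^{3} - y^{2} to the basis.

The other S-polynomials (S(f_1,g_3), S(f_2,g_3)) all reduce to 0 modulo the current basis, so we have a Gröbner basis.

G = {x^{2} - x, xy - y^{2}, y^{3} - y^{2}}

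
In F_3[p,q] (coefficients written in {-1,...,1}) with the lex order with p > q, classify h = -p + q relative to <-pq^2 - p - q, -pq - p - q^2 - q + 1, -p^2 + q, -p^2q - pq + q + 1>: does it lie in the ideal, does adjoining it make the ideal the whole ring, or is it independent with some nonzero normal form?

First compute the reduced Gröbner basis of I by Buchberger's algorithm.
f_1 = -pq^2 - p - q, LT = pq^2.
f_2 = -pq - p - q^2 - q + 1, LT = pq.
f_3 = -p^2 + q, LT = p^2.
f_4 = -p^2q - pq + q + 1, LT = p^2q.

S(f_1,f_2): lcm = pq^2. S = -pq + p - q^3 - q^2 - q.
  reduce S modulo (f_1, f_2, f_3, f_4):
  remainder -p - q^3 - 1 ≠ 0; add k_5 = -p - q^3 - 1 to the basis.

S(f_1,f_3): lcm = p^2q^2. S = p^2 + pq + q^3.
  reduce S modulo (f_1, f_2, f_3, f_4, k_5):
  remainder -q^3 - q^2 - 1 ≠ 0; add k_6 = -q^3 - q^2 - 1 to the basis.

S(f_1,f_4): lcm = p^2q^2. S = p^2 - pq^2 + pq + q^2 + q.
  reduce S modulo (f_1, f_2, f_3, f_4, k_5, k_6):
  remainder -q + 1 ≠ 0; add k_7 = -q + 1 to the basis.

The other S-polynomials (S(f_2,f_3), S(f_2,f_4), S(f_3,f_4), S(f_1,k_5), S(f_2,k_5), S(f_3,k_5), S(f_4,k_5), S(f_1,k_6), S(f_2,k_6), S(f_3,k_6), S(f_4,k_6), S(k_5,k_6), S(f_1,k_7), S(f_2,k_7), S(f_3,k_7), S(f_4,k_7), S(k_5,k_7), S(k_6,k_7)) all reduce to 0 modulo the current basis, so we have a Gröbner basis.
Inter-reduce: drop elements whose leading term is divisible by another's, tail-reduce, and make monic.
Reduced Gröbner basis: {p - 1, q - 1}.
Label its elements g_1 = p - 1, g_2 = q - 1.

Reduce h = -p + q modulo G:
  leading term p: subtract (-1)·g_1 from -p + q → q - 1
  leading term q: subtract (1)·g_2 from q - 1 → 0
  normal form = 0.
Since the normal form is 0, h ∈ I.

-p + q lies in I (it reduces to 0).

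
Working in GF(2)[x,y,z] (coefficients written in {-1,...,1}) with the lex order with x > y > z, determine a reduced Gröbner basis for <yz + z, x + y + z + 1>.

f_1 = yz + z, LT = yz.
f_2 = x + y + z + 1, LT = x.

The S-polynomials (S(f_1,f_2)) all reduce to 0 modulo the current basis, so we have a Gröbner basis.

G = {x + y + z + 1, yz + z}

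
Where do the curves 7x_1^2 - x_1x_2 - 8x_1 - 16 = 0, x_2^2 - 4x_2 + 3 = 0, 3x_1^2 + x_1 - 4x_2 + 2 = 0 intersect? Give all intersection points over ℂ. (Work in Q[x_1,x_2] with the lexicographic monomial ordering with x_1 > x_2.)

{(-1, 1)}

Compute a lex Gröbner basis by Buchberger's algorithm.
f_1 = 7x_1^2 - x_1x_2 - 8x_1 - 16, LT = x_1^2.
f_2 = x_2^2 - 4x_2 + 3, LT = x_2^2.
f_3 = 3x_1^2 + x_1 - 4x_2 + 2, LT = x_1^2.

S(f_1,f_3): lcm = x_1^2. S = -1/7x_1x_2 - 31/21x_1 + 4/3x_2 - 62/21.
  reduce S modulo (f_1, f_2, f_3):
  remainder -1/7x_1x_2 - 31/21x_1 + 4/3x_2 - 62/21 ≠ 0; add h_4 = -1/7x_1x_2 - 31/21x_1 + 4/3x_2 - 62/21 to the basis.

S(f_1,h_4): lcm = x_1^2x_2. S = -31/3x_1^2 - 1/7x_1x_2^2 + 172/21x_1x_2 - 62/3x_1 - 16/7x_2.
  reduce S modulo (f_1, f_2, f_3, h_4):
  remainder -2006/21x_1 + 1156/21x_2 - 1054/7 ≠ 0; add h_5 = -2006/21x_1 + 1156/21x_2 - 1054/7 to the basis.

S(f_2,h_4): lcm = x_1x_2^2. S = -43/3x_1x_2 + 3x_1 + 28/3x_2^2 - 62/3x_2.
  reduce S modulo (f_1, f_2, f_3, h_4, h_5):
  remainder -15946/531x_2 + 15946/531 ≠ 0; add h_6 = -15946/531x_2 + 15946/531 to the basis.

The other S-polynomials (S(f_1,f_2), S(f_2,f_3), S(f_3,h_4), S(f_1,h_5), S(f_2,h_5), S(f_3,h_5), S(h_4,h_5), S(f_1,h_6), S(f_2,h_6), S(f_3,h_6), S(h_4,h_6), S(h_5,h_6)) all reduce to 0 modulo the current basis, so we have a Gröbner basis.
Inter-reduce: drop elements whose leading term is divisible by another's, tail-reduce, and make monic.
Reduced Gröbner basis: {x_1 + 1, x_2 - 1}.

A lex Gröbner basis eliminates variables successively. Here x_2 - 1 depends only on x_2, with roots {1}; lifting each root through the earlier basis elements recovers the full solutions.
  x_2 = 1: the earlier basis element becomes x_1 + 1 = 0, giving x_1 = -1 — point (-1, 1).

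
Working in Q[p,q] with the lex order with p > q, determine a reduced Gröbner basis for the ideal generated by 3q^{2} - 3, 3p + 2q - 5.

G = {p + \tfrac{2}{3}q - \tfrac{5}{3}, q^{2} - 1}

f_1 = 3q^{2} - 3, LT = q^{2}.
f_2 = 3p + 2q - 5, LT = p.

The S-polynomials (S(f_1,f_2)) all reduce to 0 modulo the current basis, so we have a Gröbner basis.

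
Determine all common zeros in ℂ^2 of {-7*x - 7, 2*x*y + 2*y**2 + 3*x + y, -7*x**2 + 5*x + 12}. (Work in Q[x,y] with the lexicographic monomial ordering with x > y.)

Compute a lex Gröbner basis by Buchberger's algorithm.
f_1 = -7*x - 7, LT = x.
f_2 = 2*x*y + 3*x + 2*y**2 + y, LT = x*y.
f_3 = -7*x**2 + 5*x + 12, LT = x**2.

S(f_1,f_2): lcm = x*y. S = -3/2*x - y**2 + 1/2*y.
  leading term x: subtract (3/14)·f_1 from -3/2*x - y**2 + 1/2*y → -y**2 + 1/2*y + 3/2
  leading term y**2: no divisor's leading term divides it; move -y**2 to the remainder.
  leading term y: no divisor's leading term divides it; move 1/2*y to the remainder.
  leading term 1: no divisor's leading term divides it; move 3/2 to the remainder.
  remainder -y**2 + 1/2*y + 3/2 ≠ 0; add h_4 = -y**2 + 1/2*y + 3/2 to the basis.

The other S-polynomials (S(f_1,f_3), S(f_2,f_3), S(f_1,h_4), S(f_2,h_4), S(f_3,h_4)) all reduce to 0 modulo the current basis, so we have a Gröbner basis.
Inter-reduce: drop elements whose leading term is divisible by another's, tail-reduce, and make monic.
Reduced Gröbner basis: {x + 1, y**2 - 1/2*y - 3/2}.

The lex basis is triangular: the last element involves only y. Solving y**2 - 1/2*y - 3/2 = 0 gives y ∈ {-1, 3/2}; substituting each value into the earlier elements determines the remaining variables.
  y = -1: the earlier basis element becomes x + 1 = 0, giving x = -1 — point (-1, -1).
  y = 3/2: the earlier basis element becomes x + 1 = 0, giving x = -1 — point (-1, 3/2).
Substituting each solution back into the original system confirms all equations vanish.

{(-1, -1), (-1, 3/2)}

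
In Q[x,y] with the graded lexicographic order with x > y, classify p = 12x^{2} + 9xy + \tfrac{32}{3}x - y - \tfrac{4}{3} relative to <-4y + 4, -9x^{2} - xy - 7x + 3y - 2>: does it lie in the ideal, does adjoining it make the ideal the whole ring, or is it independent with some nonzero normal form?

First compute the reduced Gröbner basis of I by Buchberger's algorithm.
f_1 = -4y + 4, LT = y.
f_2 = -9x^{2} - xy - 7x + 3y - 2, LT = x^{2}.

The S-polynomials (S(f_1,f_2)) all reduce to 0 modulo the current basis, so we have a Gröbner basis.
Inter-reduce: drop elements whose leading term is divisible by another's, tail-reduce, and make monic.
Reduced Gröbner basis: {x^{2} + \tfrac{8}{9}x - \tfrac{1}{9}, y - 1}.
Label its elements g_1 = x^{2} + \tfrac{8}{9}x - \tfrac{1}{9}, g_2 = y - 1.

Reduce p = 12x^{2} + 9xy + \tfrac{32}{3}x - y - \tfrac{4}{3} modulo G:
  leading term x^{2}: subtract (12)·g_1 from 12x^{2} + 9xy + \tfrac{32}{3}x - y - \tfrac{4}{3} → 9xy - y
  leading term xy: subtract (9x)·g_2 from 9xy - y → 9x - y
  leading term x: no divisor's leading term divides it; move 9x to the remainder.
  leading term y: subtract (-1)·g_2 from -y → -1
  leading term 1: no divisor's leading term divides it; move -1 to the remainder.
  normal form = 9x - 1.
The normal form is nonzero, so p ∉ I. Since p minus its normal form lies in I, I + (p) = I + (r) where r = 9x - 1; decide whether this ideal is the whole ring.
Run Buchberger on G together with r (pairs among the g_i already reduce to 0 since G is a Gröbner basis):
g_1 = x^{2} + \tfrac{8}{9}x - \tfrac{1}{9}, LT = x^{2}.
g_2 = y - 1, LT = y.
r = 9x - 1, LT = x.

The S-polynomials (S(g_1,g_2), S(g_1,r), S(g_2,r)) all reduce to 0 modulo the current basis, so we have a Gröbner basis.
Inter-reduce: drop elements whose leading term is divisible by another's, tail-reduce, and make monic.
Reduced Gröbner basis: {x - \tfrac{1}{9}, y - 1}.
The reduced Gröbner basis of I + (p) is {x - \tfrac{1}{9}, y - 1} ≠ {1}, a proper ideal, so the enlarged system stays consistent: p is independent of I, with normal form 9x - 1.

12x^{2} + 9xy + \tfrac{32}{3}x - y - \tfrac{4}{3} is independent of I; its normal form modulo I is 9x - 1.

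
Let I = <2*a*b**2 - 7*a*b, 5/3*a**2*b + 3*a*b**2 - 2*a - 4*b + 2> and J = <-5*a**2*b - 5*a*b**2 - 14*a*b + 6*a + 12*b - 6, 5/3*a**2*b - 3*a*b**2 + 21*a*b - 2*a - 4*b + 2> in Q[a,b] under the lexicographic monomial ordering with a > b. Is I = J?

Yes, the ideals are equal.

For a fixed monomial order, each ideal has a unique reduced Gröbner basis; comparing bases decides equality.
Buchberger on the first generating set:
f_1 = 2*a*b**2 - 7*a*b, LT = a*b**2.
f_2 = 5/3*a**2*b + 3*a*b**2 - 2*a - 4*b + 2, LT = a**2*b.

S(f_1,f_2): lcm = a**2*b**2. S = -7/2*a**2*b - 9/5*a*b**3 + 6/5*a*b + 12/5*b**2 - 6/5*b.
  reduce S modulo (f_1, f_2):
  remainder 6/5*a*b - 21/5*a + 12/5*b**2 - 48/5*b + 21/5 ≠ 0; add g_3 = 6/5*a*b - 21/5*a + 12/5*b**2 - 48/5*b + 21/5 to the basis.

S(f_1,g_3): lcm = a*b**2. S = -2*b**3 + 8*b**2 - 7/2*b.
  reduce S modulo (f_1, f_2, g_3):
  remainder -2*b**3 + 8*b**2 - 7/2*b ≠ 0; add g_4 = -2*b**3 + 8*b**2 - 7/2*b to the basis.

S(f_2,g_3): lcm = a**2*b. S = 7/2*a**2 - 1/5*a*b**2 + 8*a*b - 47/10*a - 12/5*b + 6/5.
  reduce S modulo (f_1, f_2, g_3, g_4):
  remainder 7/2*a**2 + 417/20*a - 73/5*b**2 + 56*b - 487/20 ≠ 0; add g_5 = 7/2*a**2 + 417/20*a - 73/5*b**2 + 56*b - 487/20 to the basis.

The other S-polynomials (S(f_1,g_4), S(f_2,g_4), S(g_3,g_4), S(f_1,g_5), S(f_2,g_5), S(g_3,g_5), S(g_4,g_5)) all reduce to 0 modulo the current basis, so we have a Gröbner basis.
Inter-reduce: drop elements whose leading term is divisible by another's, tail-reduce, and make monic.
Reduced Gröbner basis: {a**2 + 417/70*a - 146/35*b**2 + 16*b - 487/70, a*b - 7/2*a + 2*b**2 - 8*b + 7/2, b**3 - 4*b**2 + 7/4*b}.

Buchberger on the second generating set:
h_1 = -5*a**2*b - 5*a*b**2 - 14*a*b + 6*a + 12*b - 6, LT = a**2*b.
h_2 = 5/3*a**2*b - 3*a*b**2 + 21*a*b - 2*a - 4*b + 2, LT = a**2*b.

S(h_1,h_2): lcm = a**2*b. S = 14/5*a*b**2 - 49/5*a*b.
  reduce S modulo (h_1, h_2):
  remainder 14/5*a*b**2 - 49/5*a*b ≠ 0; add k_3 = 14/5*a*b**2 - 49/5*a*b to the basis.

S(h_1,k_3): lcm = a**2*b**2. S = 7/2*a**2*b + a*b**3 + 14/5*a*b**2 - 6/5*a*b - 12/5*b**2 + 6/5*b.
  reduce S modulo (h_1, h_2, k_3):
  remainder -6/5*a*b + 21/5*a - 12/5*b**2 + 48/5*b - 21/5 ≠ 0; add k_4 = -6/5*a*b + 21/5*a - 12/5*b**2 + 48/5*b - 21/5 to the basis.

S(h_1,k_4): lcm = a**2*b. S = 7/2*a**2 - a*b**2 + 54/5*a*b - 47/10*a - 12/5*b + 6/5.
  reduce S modulo (h_1, h_2, k_3, k_4):
  remainder 7/2*a**2 + 417/20*a - 73/5*b**2 + 56*b - 487/20 ≠ 0; add k_5 = 7/2*a**2 + 417/20*a - 73/5*b**2 + 56*b - 487/20 to the basis.

S(k_3,k_4): lcm = a*b**2. S = -2*b**3 + 8*b**2 - 7/2*b.
  reduce S modulo (h_1, h_2, k_3, k_4, k_5):
  remainder -2*b**3 + 8*b**2 - 7/2*b ≠ 0; add k_6 = -2*b**3 + 8*b**2 - 7/2*b to the basis.

The other S-polynomials (S(h_2,k_3), S(h_2,k_4), S(h_1,k_5), S(h_2,k_5), S(k_3,k_5), S(k_4,k_5), S(h_1,k_6), S(h_2,k_6), S(k_3,k_6), S(k_4,k_6), S(k_5,k_6)) all reduce to 0 modulo the current basis, so we have a Gröbner basis.
Inter-reduce: drop elements whose leading term is divisible by another's, tail-reduce, and make monic.
Reduced Gröbner basis: {a**2 + 417/70*a - 146/35*b**2 + 16*b - 487/70, a*b - 7/2*a + 2*b**2 - 8*b + 7/2, b**3 - 4*b**2 + 7/4*b}.

Same reduced basis, so the two generating sets span the same ideal.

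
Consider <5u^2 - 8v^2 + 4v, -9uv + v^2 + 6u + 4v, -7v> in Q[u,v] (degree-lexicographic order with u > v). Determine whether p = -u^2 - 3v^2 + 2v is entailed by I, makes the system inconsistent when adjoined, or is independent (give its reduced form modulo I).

-u^2 - 3v^2 + 2v lies in I (it reduces to 0).

First compute the reduced Gröbner basis of I by Buchberger's algorithm.
f_1 = 5u^2 - 8v^2 + 4v, LT = u^2.
f_2 = -9uv + v^2 + 6u + 4v, LT = uv.
f_3 = -7v, LT = v.

S(f_1,f_2): lcm = u^2v. S = 1/9uv^2 - 8/5v^3 + 2/3u^2 + 4/9uv + 4/5v^2.
  leading term uv^2: subtract (-1/81v)·f_2 from 1/9uv^2 - 8/5v^3 + 2/3u^2 + 4/9uv + 4/5v^2 → -643/405v^3 + 2/3u^2 + 14/27uv + 344/405v^2
  leading term v^3: subtract (643/2835v^2)·f_3 from -643/405v^3 + 2/3u^2 + 14/27uv + 344/405v^2 → 2/3u^2 + 14/27uv + 344/405v^2
  leading term u^2: subtract (2/15)·f_1 from 2/3u^2 + 14/27uv + 344/405v^2 → 14/27uv + 776/405v^2 - 8/15v
  leading term uv: subtract (-14/243)·f_2 from 14/27uv + 776/405v^2 - 8/15v → 2398/1215v^2 + 28/81u - 368/1215v
  leading term v^2: subtract (-2398/8505v)·f_3 from 2398/1215v^2 + 28/81u - 368/1215v → 28/81u - 368/1215v
  leading term u: no divisor's leading term divides it; move 28/81u to the remainder.
  leading term v: subtract (368/8505)·f_3 from -368/1215v → 0
  remainder 28/81u ≠ 0; add h_4 = 28/81u to the basis.

S(f_1,f_3): leading monomials are coprime, so the S-polynomial reduces to 0 (Buchberger's first criterion).
S(f_2,f_3): lcm = uv. S = -1/9v^2 - 2/3u - 4/9v.
  leading term v^2: subtract (1/63v)·f_3 from -1/9v^2 - 2/3u - 4/9v → -2/3u - 4/9v
  leading term u: subtract (-27/14)·h_4 from -2/3u - 4/9v → -4/9v
  leading term v: subtract (4/63)·f_3 from -4/9v → 0
  remainder 0.

S(f_1,h_4): lcm = u^2. S = -8/5v^2 + 4/5v.
  leading term v^2: subtract (8/35v)·f_3 from -8/5v^2 + 4/5v → 4/5v
  leading term v: subtract (-4/35)·f_3 from 4/5v → 0
  remainder 0.

S(f_2,h_4): lcm = uv. S = -1/9v^2 - 2/3u - 4/9v.
  leading term v^2: subtract (1/63v)·f_3 from -1/9v^2 - 2/3u - 4/9v → -2/3u - 4/9v
  leading term u: subtract (-27/14)·h_4 from -2/3u - 4/9v → -4/9v
  leading term v: subtract (4/63)·f_3 from -4/9v → 0
  remainder 0.

S(f_3,h_4): leading monomials are coprime, so the S-polynomial reduces to 0 (Buchberger's first criterion).
Every S-polynomial of the final basis reduces to 0, so we have a Gröbner basis.
Inter-reduce: drop elements whose leading term is divisible by another's, tail-reduce, and make monic.
Reduced Gröbner basis: {u, v}.
Label its elements g_1 = u, g_2 = v.

Reduce p = -u^2 - 3v^2 + 2v modulo G:
  leading term u^2: subtract (-u)·g_1 from -u^2 - 3v^2 + 2v → -3v^2 + 2v
  leading term v^2: subtract (-3v)·g_2 from -3v^2 + 2v → 2v
  leading term v: subtract (2)·g_2 from 2v → 0
  normal form = 0.
Since the normal form is 0, p ∈ I.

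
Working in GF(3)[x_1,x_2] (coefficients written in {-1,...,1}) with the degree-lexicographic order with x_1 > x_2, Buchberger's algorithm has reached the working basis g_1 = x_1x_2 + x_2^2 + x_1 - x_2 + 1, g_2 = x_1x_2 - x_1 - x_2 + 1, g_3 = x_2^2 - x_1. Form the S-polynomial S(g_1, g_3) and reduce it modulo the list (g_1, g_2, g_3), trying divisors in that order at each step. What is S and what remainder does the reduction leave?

lcm(LM(g_1), LM(g_3)) = x_1x_2^2.
S = (lcm/LT(g_1))·g_1 − (lcm/LT(g_3))·g_3 = x_2^3 + x_1^2 + x_1x_2 - x_2^2 + x_2.
Reduce S modulo (g_1, g_2, g_3) in that order:
  leading term x_2^3: subtract (x_2)·g_3 from x_2^3 + x_1^2 + x_1x_2 - x_2^2 + x_2 → x_1^2 - x_1x_2 - x_2^2 + x_2
  leading term x_1^2: no divisor's leading term divides it; move x_1^2 to the remainder.
  leading term x_1x_2: subtract (-1)·g_1 from -x_1x_2 - x_2^2 + x_2 → x_1 + 1
  leading term x_1: no divisor's leading term divides it; move x_1 to the remainder.
  leading term 1: no divisor's leading term divides it; move 1 to the remainder.
The remainder x_1^2 + x_1 + 1 is nonzero, so it would be added as the next basis element.

S(g_1, g_3) = x_2^3 + x_1^2 + x_1x_2 - x_2^2 + x_2; remainder on division = x_1^2 + x_1 + 1.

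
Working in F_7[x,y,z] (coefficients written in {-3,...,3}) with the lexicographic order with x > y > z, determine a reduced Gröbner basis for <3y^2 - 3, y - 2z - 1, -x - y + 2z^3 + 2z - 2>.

f_1 = 3y^2 - 3, LT = y^2.
f_2 = y - 2z - 1, LT = y.
f_3 = -x - y + 2z^3 + 2z - 2, LT = x.

S(f_1,f_2): lcm = y^2. S = 2yz + y - 1.
  reduce S modulo (f_1, f_2, f_3):
  remainder -3z^2 - 3z ≠ 0; add g_4 = -3z^2 - 3z to the basis.

The other S-polynomials (S(f_1,f_3), S(f_2,f_3), S(f_1,g_4), S(f_2,g_4), S(f_3,g_4)) all reduce to 0 modulo the current basis, so we have a Gröbner basis.
Inter-reduce: drop elements whose leading term is divisible by another's, tail-reduce, and make monic.

G = {x - 2z + 3, y - 2z - 1, z^2 + z}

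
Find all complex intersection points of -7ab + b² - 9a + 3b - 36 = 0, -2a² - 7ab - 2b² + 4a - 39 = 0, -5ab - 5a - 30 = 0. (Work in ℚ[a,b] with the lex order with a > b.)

{(3, -3)}

Compute a lex Gröbner basis by Buchberger's algorithm.
f_1 = -7ab - 9a + b² + 3b - 36, LT = ab.
f_2 = -2a² - 7ab + 4a - 2b² - 39, LT = a².
f_3 = -5ab - 5a - 30, LT = ab.

S(f_1,f_2): lcm = a²b. S = 9/7a² - 51/14ab² + 11/7ab + 36/7a - b³ - 39/2b.
  leading term a²: subtract (-9/14)·f_2 from 9/7a² - 51/14ab² + 11/7ab + 36/7a - b³ - 39/2b → -51/14ab² - 41/14ab + 54/7a - b³ - 9/7b² - 39/2b - 351/14
  leading term ab²: subtract (51/98b)·f_1 from -51/14ab² - 41/14ab + 54/7a - b³ - 9/7b² - 39/2b - 351/14 → 86/49ab + 54/7a - 149/98b³ - 279/98b² - 75/98b - 351/14
  leading term ab: subtract (-86/343)·f_1 from 86/49ab + 54/7a - 149/98b³ - 279/98b² - 75/98b - 351/14 → 1872/343a - 149/98b³ - 1781/686b² - 9/686b - 23391/686
  leading term a: no divisor's leading term divides it; move 1872/343a to the remainder.
  leading term b³: no divisor's leading term divides it; move -149/98b³ to the remainder.
  leading term b²: no divisor's leading term divides it; move -1781/686b² to the remainder.
  leading term b: no divisor's leading term divides it; move -9/686b to the remainder.
  leading term 1: no divisor's leading term divides it; move -23391/686 to the remainder.
  remainder 1872/343a - 149/98b³ - 1781/686b² - 9/686b - 23391/686 ≠ 0; add h_4 = 1872/343a - 149/98b³ - 1781/686b² - 9/686b - 23391/686 to the basis.

S(f_1,f_3): lcm = ab. S = 2/7a - 1/7b² - 3/7b - 6/7.
  leading term a: subtract (49/936)·h_4 from 2/7a - 1/7b² - 3/7b - 6/7 → 149/1872b³ - 1/144b² - 89/208b + 193/208
  leading term b³: no divisor's leading term divides it; move 149/1872b³ to the remainder.
  leading term b²: no divisor's leading term divides it; move -1/144b² to the remainder.
  leading term b: no divisor's leading term divides it; move -89/208b to the remainder.
  leading term 1: no divisor's leading term divides it; move 193/208 to the remainder.
  remainder 149/1872b³ - 1/144b² - 89/208b + 193/208 ≠ 0; add h_5 = 149/1872b³ - 1/144b² - 89/208b + 193/208 to the basis.

S(f_2,f_3): lcm = a²b. S = -a² + 7/2ab² - 2ab - 6a + b³ + 39/2b.
  leading term a²: subtract (½)·f_2 from -a² + 7/2ab² - 2ab - 6a + b³ + 39/2b → 7/2ab² + 3/2ab - 8a + b³ + b² + 39/2b + 39/2
  leading term ab²: subtract (-½b)·f_1 from 7/2ab² + 3/2ab - 8a + b³ + b² + 39/2b + 39/2 → -3ab - 8a + 3/2b³ + 5/2b² + 3/2b + 39/2
  leading term ab: subtract (3/7)·f_1 from -3ab - 8a + 3/2b³ + 5/2b² + 3/2b + 39/2 → -29/7a + 3/2b³ + 29/14b² + 3/14b + 489/14
  leading term a: subtract (-1421/1872)·h_4 from -29/7a + 3/2b³ + 29/14b² + 3/14b + 489/14 → 1295/3744b³ + 29/288b² + 85/416b + 3763/416
  leading term b³: subtract (1295/298)·h_5 from 1295/3744b³ + 29/288b² + 85/416b + 3763/416 → 39/298b² + 615/298b + 747/149
  leading term b²: no divisor's leading term divides it; move 39/298b² to the remainder.
  leading term b: no divisor's leading term divides it; move 615/298b to the remainder.
  leading term 1: no divisor's leading term divides it; move 747/149 to the remainder.
  remainder 39/298b² + 615/298b + 747/149 ≠ 0; add h_6 = 39/298b² + 615/298b + 747/149 to the basis.

S(f_1,h_4): lcm = ab. S = 9/7a + 1043/3744b⁴ + 137/288b³ - 409/2912b² + 16945/2912b + 36/7.
  leading term a: subtract (49/208)·h_4 from 9/7a + 1043/3744b⁴ + 137/288b³ - 409/2912b² + 16945/2912b + 36/7 → 1043/3744b⁴ + 1561/1872b³ + 49/104b² + 1211/208b + 5481/416
  leading term b⁴: subtract (7/2b)·h_5 from 1043/3744b⁴ + 1561/1872b³ + 49/104b² + 1211/208b + 5481/416 → 357/416b³ + 63/32b² + 1071/416b + 5481/416
  leading term b³: subtract (3213/298)·h_5 from 357/416b³ + 63/32b² + 1071/416b + 5481/416 → 609/298b² + 1071/149b + 945/298
  leading term b²: subtract (203/13)·h_6 from 609/298b² + 1071/149b + 945/298 → -651/26b - 1953/26
  leading term b: no divisor's leading term divides it; move -651/26b to the remainder.
  leading term 1: no divisor's leading term divides it; move -1953/26 to the remainder.
  remainder -651/26b - 1953/26 ≠ 0; add h_7 = -651/26b - 1953/26 to the basis.

The other S-polynomials (S(f_2,h_4), S(f_3,h_4), S(f_1,h_5), S(f_2,h_5), S(f_3,h_5), S(h_4,h_5), S(f_1,h_6), S(f_2,h_6), S(f_3,h_6), S(h_4,h_6), S(h_5,h_6), S(f_1,h_7), S(f_2,h_7), S(f_3,h_7), S(h_4,h_7), S(h_5,h_7), S(h_6,h_7)) all reduce to 0 modulo the current basis, so we have a Gröbner basis.
Inter-reduce: drop elements whose leading term is divisible by another's, tail-reduce, and make monic.
Reduced Gröbner basis: {a - 3, b + 3}.

From the last basis element, b + 3 = 0, so b takes values in {-3}. Each choice, substituted upward through the basis, yields the corresponding point(s) of the solution set.
  b = -3: the earlier basis element becomes a - 3 = 0, giving a = 3 — point (3, -3).
Each listed point satisfies every original equation (direct substitution).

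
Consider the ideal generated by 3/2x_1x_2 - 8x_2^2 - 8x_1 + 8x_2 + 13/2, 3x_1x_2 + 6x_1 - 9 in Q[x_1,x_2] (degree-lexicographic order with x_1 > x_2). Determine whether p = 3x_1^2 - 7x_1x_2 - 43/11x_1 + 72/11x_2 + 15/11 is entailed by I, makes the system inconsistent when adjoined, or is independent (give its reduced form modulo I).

First compute the reduced Gröbner basis of I by Buchberger's algorithm.
f_1 = 3/2x_1x_2 - 8x_2^2 - 8x_1 + 8x_2 + 13/2, LT = x_1x_2.
f_2 = 3x_1x_2 + 6x_1 - 9, LT = x_1x_2.

S(f_1,f_2): lcm = x_1x_2. S = -16/3x_2^2 - 22/3x_1 + 16/3x_2 + 22/3.
  reduce S modulo (f_1, f_2):
  remainder -16/3x_2^2 - 22/3x_1 + 16/3x_2 + 22/3 ≠ 0; add h_3 = -16/3x_2^2 - 22/3x_1 + 16/3x_2 + 22/3 to the basis.

S(f_1,h_3): lcm = x_1x_2^2. S = -16/3x_2^3 - 11/8x_1^2 - 13/3x_1x_2 + 16/3x_2^2 + 11/8x_1 + 13/3x_2.
  reduce S modulo (f_1, f_2, h_3):
  remainder -11/8x_1^2 - 37/8x_1 - 3x_2 + 9 ≠ 0; add h_4 = -11/8x_1^2 - 37/8x_1 - 3x_2 + 9 to the basis.

The other S-polynomials (S(f_2,h_3), S(f_1,h_4), S(f_2,h_4), S(h_3,h_4)) all reduce to 0 modulo the current basis, so we have a Gröbner basis.
Inter-reduce: drop elements whose leading term is divisible by another's, tail-reduce, and make monic.
Reduced Gröbner basis: {x_1^2 + 37/11x_1 + 24/11x_2 - 72/11, x_1x_2 + 2x_1 - 3, x_2^2 + 11/8x_1 - x_2 - 11/8}.
Label its elements g_1 = x_1^2 + 37/11x_1 + 24/11x_2 - 72/11, g_2 = x_1x_2 + 2x_1 - 3, g_3 = x_2^2 + 11/8x_1 - x_2 - 11/8.

Reduce p = 3x_1^2 - 7x_1x_2 - 43/11x_1 + 72/11x_2 + 15/11 modulo G:
  leading term x_1^2: subtract (3)·g_1 from 3x_1^2 - 7x_1x_2 - 43/11x_1 + 72/11x_2 + 15/11 → -7x_1x_2 - 14x_1 + 21
  leading term x_1x_2: subtract (-7)·g_2 from -7x_1x_2 - 14x_1 + 21 → 0
  normal form = 0.
Since the normal form is 0, p ∈ I.

3x_1^2 - 7x_1x_2 - 43/11x_1 + 72/11x_2 + 15/11 lies in I (it reduces to 0).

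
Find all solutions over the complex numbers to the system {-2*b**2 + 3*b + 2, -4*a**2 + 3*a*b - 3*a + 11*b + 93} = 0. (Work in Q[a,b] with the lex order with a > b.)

Compute a lex Gröbner basis by Buchberger's algorithm.
f_1 = -2*b**2 + 3*b + 2, LT = b**2.
f_2 = -4*a**2 + 3*a*b - 3*a + 11*b + 93, LT = a**2.

The S-polynomials (S(f_1,f_2)) all reduce to 0 modulo the current basis, so we have a Gröbner basis.
Inter-reduce: drop elements whose leading term is divisible by another's, tail-reduce, and make monic.
Reduced Gröbner basis: {a**2 - 3/4*a*b + 3/4*a - 11/4*b - 93/4, b**2 - 3/2*b - 1}.

A lex Gröbner basis eliminates variables successively. Here b**2 - 3/2*b - 1 depends only on b, with roots {-1/2, 2}; lifting each root through the earlier basis elements recovers the full solutions.
  b = -1/2: the earlier basis element becomes a**2 + 9/8*a - 175/8 = 0, giving a = -9/16 + sqrt(5681)/16, -sqrt(5681)/16 - 9/16 — points (-9/16 + sqrt(5681)/16, -1/2), (-sqrt(5681)/16 - 9/16, -1/2).
  b = 2: the earlier basis element becomes a**2 - 3/4*a - 115/4 = 0, giving a = -5, 23/4 — points (-5, 2), (23/4, 2).
This is the nonlinear analogue of row-reducing a linear system.

{(-9/16 + sqrt(5681)/16, -1/2), (-sqrt(5681)/16 - 9/16, -1/2), (-5, 2), (23/4, 2)}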